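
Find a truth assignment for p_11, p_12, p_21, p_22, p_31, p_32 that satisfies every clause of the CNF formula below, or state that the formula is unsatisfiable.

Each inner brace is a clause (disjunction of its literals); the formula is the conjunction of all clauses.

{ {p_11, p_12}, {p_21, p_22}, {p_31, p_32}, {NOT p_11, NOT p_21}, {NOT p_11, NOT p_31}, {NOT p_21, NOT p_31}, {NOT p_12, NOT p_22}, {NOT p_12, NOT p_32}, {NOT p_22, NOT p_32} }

UNSATISFIABLE

Try p_11 = true.
From the singleton clause (NOT p_21), p_21 = false.
From the singleton clause (p_22), p_22 = true.
From the singleton clause (NOT p_31), p_31 = false.
From the singleton clause (p_32), p_32 = true.
That conflicts with the unit clause (NOT p_32).
That branch fails; take p_11 = false instead.
From the singleton clause (p_12), p_12 = true.
From the singleton clause (NOT p_22), p_22 = false.
From the singleton clause (p_21), p_21 = true.
From the singleton clause (NOT p_31), p_31 = false.
From the singleton clause (p_32), p_32 = true.
That conflicts with the unit clause (NOT p_32).
Neither p_11 = true nor p_11 = false works.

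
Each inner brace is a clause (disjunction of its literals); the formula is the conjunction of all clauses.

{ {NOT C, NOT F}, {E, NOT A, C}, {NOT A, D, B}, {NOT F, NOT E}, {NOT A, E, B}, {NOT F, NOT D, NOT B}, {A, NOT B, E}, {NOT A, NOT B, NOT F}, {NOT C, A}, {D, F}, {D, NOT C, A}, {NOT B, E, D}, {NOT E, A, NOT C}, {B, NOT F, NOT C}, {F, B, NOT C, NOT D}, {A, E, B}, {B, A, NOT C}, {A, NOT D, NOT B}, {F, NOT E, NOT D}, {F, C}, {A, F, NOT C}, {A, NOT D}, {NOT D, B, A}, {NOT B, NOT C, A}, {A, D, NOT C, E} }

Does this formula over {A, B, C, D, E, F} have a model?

Try C = true.
Unit clause (NOT F) forces F = false.
Unit clause (A) forces A = true.
Unit clause (D) forces D = true.
Unit clause (B) forces B = true.
Unit clause (NOT E) forces E = false.
All clauses are satisfied.
A satisfying assignment: A=true; B=true; C=true; D=true; E=false; F=false.

Yes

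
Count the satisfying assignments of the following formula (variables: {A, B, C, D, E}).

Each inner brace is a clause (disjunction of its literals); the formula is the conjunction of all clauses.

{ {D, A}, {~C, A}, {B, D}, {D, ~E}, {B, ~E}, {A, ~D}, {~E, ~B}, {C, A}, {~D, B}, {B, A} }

There are 2^5 = 32 truth assignments over (A, B, C, D, E).
Split on D. With D = 1, the clauses containing D are satisfied and ~D drops from the rest; 2 of the 2^4 = 16 assignments to the other variables satisfy what remains.
With D = 0, by the same count on the reduced clause set, 2 assignments work.
(One model: A=T, B=T, C=F, D=F, E=F.)
Total: 2 + 2 = 4.

4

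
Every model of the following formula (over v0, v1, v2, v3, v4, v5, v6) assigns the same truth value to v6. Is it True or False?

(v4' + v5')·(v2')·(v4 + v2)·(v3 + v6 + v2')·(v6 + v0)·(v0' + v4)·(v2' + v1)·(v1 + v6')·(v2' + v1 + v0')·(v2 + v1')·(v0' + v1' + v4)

False

Suppose v6 = 1.
From the singleton clause (v2'), v2 = 0.
From the singleton clause (v4), v4 = 1.
From the singleton clause (v5'), v5 = 0.
From the singleton clause (v1), v1 = 1.
That conflicts with the unit clause (v1').
So every satisfying assignment has v6 = False.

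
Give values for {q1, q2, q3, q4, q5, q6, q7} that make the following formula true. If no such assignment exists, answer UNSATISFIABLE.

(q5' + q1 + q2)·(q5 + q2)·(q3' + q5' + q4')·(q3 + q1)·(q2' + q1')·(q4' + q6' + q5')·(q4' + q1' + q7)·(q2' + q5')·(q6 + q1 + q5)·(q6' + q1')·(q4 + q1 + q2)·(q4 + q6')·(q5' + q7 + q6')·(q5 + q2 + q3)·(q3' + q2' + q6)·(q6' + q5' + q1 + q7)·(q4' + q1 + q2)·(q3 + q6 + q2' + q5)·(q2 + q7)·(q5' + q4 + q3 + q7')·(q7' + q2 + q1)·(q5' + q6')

q1 ↦ 0; q2 ↦ 1; q3 ↦ 1; q4 ↦ 1; q5 ↦ 0; q6 ↦ 1; q7 ↦ 0

Case q5 = 0:
The clause (q2) is unit, so q2 = 1.
The clause (q1') is unit, so q1 = 0.
The clause (q3) is unit, so q3 = 1.
The clause (q6) is unit, so q6 = 1.
The clause (q4) is unit, so q4 = 1.
No clause remains; q7 is free.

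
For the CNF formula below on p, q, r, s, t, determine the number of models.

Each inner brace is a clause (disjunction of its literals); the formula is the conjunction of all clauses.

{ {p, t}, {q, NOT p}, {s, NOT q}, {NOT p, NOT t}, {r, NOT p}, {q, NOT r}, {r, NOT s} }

There are 2^5 = 32 truth assignments over (p, q, r, s, t).
Split on q. With q = true, the clauses containing q are satisfied and NOT q drops from the rest; 2 of the 2^4 = 16 assignments to the other variables satisfy what remains.
With q = false, by the same count on the reduced clause set, 1 assignment works.
Total: 2 + 1 = 3.

3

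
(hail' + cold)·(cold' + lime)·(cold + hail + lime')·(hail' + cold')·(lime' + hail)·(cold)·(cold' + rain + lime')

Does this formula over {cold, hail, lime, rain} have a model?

Unsatisfiable

From the singleton clause (cold), cold = 1.
From the singleton clause (lime), lime = 1.
From the singleton clause (hail'), hail = 0.
Now (hail) is unsatisfied and unit — conflict.
No assignment satisfies every clause.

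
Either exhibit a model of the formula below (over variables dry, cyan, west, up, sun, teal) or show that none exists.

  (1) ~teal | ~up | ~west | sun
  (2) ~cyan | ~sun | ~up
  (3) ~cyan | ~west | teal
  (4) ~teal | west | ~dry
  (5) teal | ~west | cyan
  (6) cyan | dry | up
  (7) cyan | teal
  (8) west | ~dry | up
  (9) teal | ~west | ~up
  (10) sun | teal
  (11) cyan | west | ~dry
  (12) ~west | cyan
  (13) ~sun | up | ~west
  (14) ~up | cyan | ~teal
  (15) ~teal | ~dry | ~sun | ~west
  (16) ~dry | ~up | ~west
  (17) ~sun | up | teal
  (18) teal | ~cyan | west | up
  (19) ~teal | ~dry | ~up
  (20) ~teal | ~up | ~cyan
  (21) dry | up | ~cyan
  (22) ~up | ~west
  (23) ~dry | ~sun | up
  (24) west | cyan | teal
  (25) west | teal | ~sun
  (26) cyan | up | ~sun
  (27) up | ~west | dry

Case cyan = 1:
Case sun = 0:
The clause (teal) is unit, so teal = 1.
The clause (~up) is unit, so up = 0.
The clause (dry) is unit, so dry = 1.
The clause (west) is unit, so west = 1.
This assignment satisfies each clause.

dry=1, cyan=1, west=1, up=0, sun=0, teal=1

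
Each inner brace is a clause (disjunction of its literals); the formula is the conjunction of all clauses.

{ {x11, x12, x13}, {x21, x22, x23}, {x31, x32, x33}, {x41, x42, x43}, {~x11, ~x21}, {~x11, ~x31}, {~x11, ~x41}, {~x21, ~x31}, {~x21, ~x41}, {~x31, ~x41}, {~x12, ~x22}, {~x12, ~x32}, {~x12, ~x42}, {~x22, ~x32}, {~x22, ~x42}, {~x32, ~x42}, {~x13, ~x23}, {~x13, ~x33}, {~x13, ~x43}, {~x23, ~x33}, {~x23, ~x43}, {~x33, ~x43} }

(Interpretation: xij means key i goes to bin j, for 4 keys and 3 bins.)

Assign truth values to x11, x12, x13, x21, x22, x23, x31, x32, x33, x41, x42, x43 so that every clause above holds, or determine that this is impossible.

Suppose x11 = 0.
Suppose x12 = 1.
Unit clause (~x22) forces x22 = 0.
Unit clause (~x32) forces x32 = 0.
Unit clause (~x42) forces x42 = 0.
Suppose x21 = 1.
Unit clause (~x31) forces x31 = 0.
Unit clause (x33) forces x33 = 1.
Unit clause (~x41) forces x41 = 0.
Unit clause (x43) forces x43 = 1.
That conflicts with the unit clause (~x43).
That branch fails; take x21 = 0 instead.
Unit clause (x23) forces x23 = 1.
Unit clause (~x13) forces x13 = 0.
Unit clause (~x33) forces x33 = 0.
Unit clause (x31) forces x31 = 1.
Unit clause (~x41) forces x41 = 0.
Unit clause (x43) forces x43 = 1.
That conflicts with the unit clause (~x43).
Both values of x21 lead to a conflict.
That branch fails; take x12 = 0 instead.
Unit clause (x13) forces x13 = 1.
Unit clause (~x23) forces x23 = 0.
Unit clause (~x33) forces x33 = 0.
Unit clause (~x43) forces x43 = 0.
Suppose x21 = 1.
Unit clause (~x31) forces x31 = 0.
Unit clause (x32) forces x32 = 1.
Unit clause (~x41) forces x41 = 0.
Unit clause (x42) forces x42 = 1.
That conflicts with the unit clause (~x42).
That branch fails; take x21 = 0 instead.
Unit clause (x22) forces x22 = 1.
Unit clause (~x32) forces x32 = 0.
Unit clause (x31) forces x31 = 1.
Unit clause (~x41) forces x41 = 0.
Unit clause (x42) forces x42 = 1.
That conflicts with the unit clause (~x42).
Both values of x21 lead to a conflict.
Both values of x12 lead to a conflict.
That branch fails; take x11 = 1 instead.
Unit clause (~x21) forces x21 = 0.
Unit clause (~x31) forces x31 = 0.
Unit clause (~x41) forces x41 = 0.
Suppose x22 = 1.
Unit clause (~x12) forces x12 = 0.
Unit clause (~x32) forces x32 = 0.
Unit clause (x33) forces x33 = 1.
Unit clause (~x42) forces x42 = 0.
Unit clause (x43) forces x43 = 1.
That conflicts with the unit clause (~x43).
That branch fails; take x22 = 0 instead.
Unit clause (x23) forces x23 = 1.
Unit clause (~x13) forces x13 = 0.
Unit clause (~x33) forces x33 = 0.
Unit clause (x32) forces x32 = 1.
Unit clause (~x12) forces x12 = 0.
Unit clause (~x42) forces x42 = 0.
Unit clause (x43) forces x43 = 1.
That conflicts with the unit clause (~x43).
Both values of x22 lead to a conflict.
Both values of x11 lead to a conflict.

UNSATISFIABLE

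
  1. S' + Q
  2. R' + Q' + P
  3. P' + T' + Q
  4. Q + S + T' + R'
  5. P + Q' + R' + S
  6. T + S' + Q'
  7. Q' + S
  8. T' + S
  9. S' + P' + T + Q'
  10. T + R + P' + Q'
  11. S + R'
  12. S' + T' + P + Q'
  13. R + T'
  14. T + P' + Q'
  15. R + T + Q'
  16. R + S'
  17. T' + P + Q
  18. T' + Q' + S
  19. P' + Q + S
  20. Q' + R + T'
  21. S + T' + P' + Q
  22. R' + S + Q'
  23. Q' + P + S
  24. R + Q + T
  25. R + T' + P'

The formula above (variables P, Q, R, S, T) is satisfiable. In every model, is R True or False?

Suppose R = 0.
Unit clause (T') forces T = 0.
Unit clause (Q') forces Q = 0.
But (Q) is also a unit clause — contradiction.
So every satisfying assignment has R = True.

True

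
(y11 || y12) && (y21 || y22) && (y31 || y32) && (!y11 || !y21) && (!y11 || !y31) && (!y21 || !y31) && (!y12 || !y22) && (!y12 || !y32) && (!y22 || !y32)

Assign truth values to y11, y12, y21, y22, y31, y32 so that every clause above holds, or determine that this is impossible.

Suppose y11 = true.
(!y21) alone gives y21 = false.
(y22) alone gives y22 = true.
(!y31) alone gives y31 = false.
(y32) alone gives y32 = true.
Now (!y32) is unsatisfied and unit — conflict.
Undo y11 and try y11 = false.
(y12) alone gives y12 = true.
(!y22) alone gives y22 = false.
(y21) alone gives y21 = true.
(!y31) alone gives y31 = false.
(y32) alone gives y32 = true.
Now (!y32) is unsatisfied and unit — conflict.
Either choice for y11 ends in contradiction.

UNSATISFIABLE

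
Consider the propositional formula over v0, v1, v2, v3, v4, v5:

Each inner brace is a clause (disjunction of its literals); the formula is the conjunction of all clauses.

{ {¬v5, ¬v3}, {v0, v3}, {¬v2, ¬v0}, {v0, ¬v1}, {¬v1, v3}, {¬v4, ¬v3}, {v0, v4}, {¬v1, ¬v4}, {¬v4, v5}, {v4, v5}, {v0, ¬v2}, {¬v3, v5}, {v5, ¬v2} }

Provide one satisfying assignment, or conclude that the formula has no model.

Try v5 = True.
Unit clause (¬v3) forces v3 = False.
Unit clause (v0) forces v0 = True.
Unit clause (¬v2) forces v2 = False.
Unit clause (¬v1) forces v1 = False.
No clause remains; v4 is free.

v0=True, v1=False, v2=False, v3=False, v4=False, v5=True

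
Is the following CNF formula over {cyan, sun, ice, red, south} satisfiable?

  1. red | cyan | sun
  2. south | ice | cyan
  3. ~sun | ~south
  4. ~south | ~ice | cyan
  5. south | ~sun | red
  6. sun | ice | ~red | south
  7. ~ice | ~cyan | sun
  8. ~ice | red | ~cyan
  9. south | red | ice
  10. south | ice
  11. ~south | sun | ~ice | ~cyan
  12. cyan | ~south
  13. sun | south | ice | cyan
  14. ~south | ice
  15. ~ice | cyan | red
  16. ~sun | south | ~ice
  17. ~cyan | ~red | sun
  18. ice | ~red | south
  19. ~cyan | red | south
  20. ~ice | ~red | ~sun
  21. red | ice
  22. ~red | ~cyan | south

Yes

Suppose sun = 0.
Suppose red = 1.
From the singleton clause (~cyan), cyan = 0.
From the singleton clause (~south), south = 0.
From the singleton clause (ice), ice = 1.
All clauses are satisfied.
A satisfying assignment: cyan: 0; sun: 0; ice: 1; red: 1; south: 0.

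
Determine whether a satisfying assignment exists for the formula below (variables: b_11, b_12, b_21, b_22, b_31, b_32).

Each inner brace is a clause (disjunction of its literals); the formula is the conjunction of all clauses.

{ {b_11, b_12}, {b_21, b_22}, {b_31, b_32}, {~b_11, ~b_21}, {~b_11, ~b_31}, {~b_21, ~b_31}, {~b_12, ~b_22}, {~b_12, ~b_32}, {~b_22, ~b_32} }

Try b_11 = 1.
(~b_21) alone gives b_21 = 0.
(b_22) alone gives b_22 = 1.
(~b_31) alone gives b_31 = 0.
(b_32) alone gives b_32 = 1.
Now (~b_32) is unsatisfied and unit — conflict.
Backtrack on b_11: now try b_11 = 0.
(b_12) alone gives b_12 = 1.
(~b_22) alone gives b_22 = 0.
(b_21) alone gives b_21 = 1.
(~b_31) alone gives b_31 = 0.
(b_32) alone gives b_32 = 1.
Now (~b_32) is unsatisfied and unit — conflict.
Both values of b_11 lead to a conflict.
No assignment satisfies every clause.

No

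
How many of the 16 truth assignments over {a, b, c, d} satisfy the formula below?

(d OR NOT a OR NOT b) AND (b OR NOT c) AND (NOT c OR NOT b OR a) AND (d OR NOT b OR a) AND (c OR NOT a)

There are 2^4 = 16 truth assignments over (a, b, c, d).
Check each against the 5 clauses (columns in the order a, b, c, d):
  F F F F  ✓ satisfies all
  F F F T  ✓ satisfies all
  F F T F  ✗ fails (b OR NOT c)
  F F T T  ✗ fails (b OR NOT c)
  F T F F  ✗ fails (d OR NOT b OR a)
  F T F T  ✓ satisfies all
  F T T F  ✗ fails (NOT c OR NOT b OR a)
  F T T T  ✗ fails (NOT c OR NOT b OR a)
  T F F F  ✗ fails (c OR NOT a)
  T F F T  ✗ fails (c OR NOT a)
  T F T F  ✗ fails (b OR NOT c)
  T F T T  ✗ fails (b OR NOT c)
  T T F F  ✗ fails (d OR NOT a OR NOT b)
  T T F T  ✗ fails (c OR NOT a)
  T T T F  ✗ fails (d OR NOT a OR NOT b)
  T T T T  ✓ satisfies all
4 of the 16 rows are models.

4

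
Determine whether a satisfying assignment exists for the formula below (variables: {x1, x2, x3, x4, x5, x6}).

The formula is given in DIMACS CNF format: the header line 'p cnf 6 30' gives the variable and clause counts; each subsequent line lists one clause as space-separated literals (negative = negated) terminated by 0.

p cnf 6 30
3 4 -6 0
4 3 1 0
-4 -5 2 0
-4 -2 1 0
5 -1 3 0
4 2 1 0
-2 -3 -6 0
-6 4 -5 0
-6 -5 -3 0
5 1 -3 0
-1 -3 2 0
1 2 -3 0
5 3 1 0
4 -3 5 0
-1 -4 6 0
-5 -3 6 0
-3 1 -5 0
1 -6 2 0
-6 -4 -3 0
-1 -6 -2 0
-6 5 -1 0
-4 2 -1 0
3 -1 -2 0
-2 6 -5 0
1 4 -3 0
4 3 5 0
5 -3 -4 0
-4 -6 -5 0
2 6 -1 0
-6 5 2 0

Try x3 = True.
Try x2 = False.
Unit clause (¬x1) forces x1 = False.
But (x1) is also a unit clause — contradiction.
So x2 must be the other value — set x2 = True.
Unit clause (¬x6) forces x6 = False.
Unit clause (¬x5) forces x5 = False.
Unit clause (x1) forces x1 = True.
Unit clause (x4) forces x4 = True.
But (¬x4) is also a unit clause — contradiction.
Both values of x2 lead to a conflict.
So x3 must be the other value — set x3 = False.
Try x4 = True.
Try x5 = False.
Unit clause (¬x1) forces x1 = False.
But (x1) is also a unit clause — contradiction.
So x5 must be the other value — set x5 = True.
Unit clause (x2) forces x2 = True.
Unit clause (x1) forces x1 = True.
But (¬x1) is also a unit clause — contradiction.
Both values of x5 lead to a conflict.
So x4 must be the other value — set x4 = False.
Unit clause (¬x6) forces x6 = False.
Unit clause (x1) forces x1 = True.
Unit clause (x5) forces x5 = True.
Unit clause (¬x2) forces x2 = False.
But (x2) is also a unit clause — contradiction.
Both values of x4 lead to a conflict.
Both values of x3 lead to a conflict.
No assignment satisfies every clause.

No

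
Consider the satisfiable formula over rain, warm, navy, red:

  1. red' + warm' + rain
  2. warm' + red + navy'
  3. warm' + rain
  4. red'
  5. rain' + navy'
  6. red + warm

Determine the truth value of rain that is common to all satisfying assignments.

True

Suppose rain = 0.
(warm') alone gives warm = 0.
(red') alone gives red = 0.
Now (red) is unsatisfied and unit — conflict.
So every satisfying assignment has rain = True.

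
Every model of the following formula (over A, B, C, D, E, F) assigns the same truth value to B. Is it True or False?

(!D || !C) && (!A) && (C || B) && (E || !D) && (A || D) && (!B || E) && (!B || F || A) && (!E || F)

True

Suppose B = false.
(!A) alone gives A = false.
(C) alone gives C = true.
(!D) alone gives D = false.
Now (D) is unsatisfied and unit — conflict.
So every satisfying assignment has B = True.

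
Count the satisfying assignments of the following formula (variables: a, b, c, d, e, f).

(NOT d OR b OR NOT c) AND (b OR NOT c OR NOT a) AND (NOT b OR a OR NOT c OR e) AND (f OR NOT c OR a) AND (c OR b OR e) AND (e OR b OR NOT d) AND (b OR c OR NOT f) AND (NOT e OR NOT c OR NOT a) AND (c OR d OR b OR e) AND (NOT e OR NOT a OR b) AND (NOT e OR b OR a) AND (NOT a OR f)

There are 2^6 = 64 truth assignments over (a, b, c, d, e, f).
Split on a. With a = true, the clauses containing a are satisfied and NOT a drops from the rest; 6 of the 2^5 = 32 assignments to the other variables satisfy what remains.
With a = false, by the same count on the reduced clause set, 11 assignments work.
(One model: a=F, b=F, c=T, d=F, e=F, f=T.)
Total: 6 + 11 = 17.

17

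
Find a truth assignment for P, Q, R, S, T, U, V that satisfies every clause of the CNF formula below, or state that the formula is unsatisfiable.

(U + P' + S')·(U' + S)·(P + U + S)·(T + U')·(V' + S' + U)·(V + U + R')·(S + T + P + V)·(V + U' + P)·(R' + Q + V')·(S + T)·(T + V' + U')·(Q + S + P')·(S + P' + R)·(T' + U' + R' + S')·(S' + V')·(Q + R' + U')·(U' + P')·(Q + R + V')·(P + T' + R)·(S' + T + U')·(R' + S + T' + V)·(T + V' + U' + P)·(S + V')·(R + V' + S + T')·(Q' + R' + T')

P: 0,  Q: 1,  R: 0,  S: 1,  T: 0,  U: 0,  V: 0

Try U = 0.
Try P = 0.
The clause (S) is unit, so S = 1.
The clause (V') is unit, so V = 0.
The clause (R') is unit, so R = 0.
The clause (T') is unit, so T = 0.
No clause remains; Q is free.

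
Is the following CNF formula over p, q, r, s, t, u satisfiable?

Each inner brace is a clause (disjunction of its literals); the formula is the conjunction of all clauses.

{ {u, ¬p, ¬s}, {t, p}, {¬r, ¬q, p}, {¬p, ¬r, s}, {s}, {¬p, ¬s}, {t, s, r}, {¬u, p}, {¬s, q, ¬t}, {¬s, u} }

No, unsatisfiable

From the singleton clause (s), s = True.
From the singleton clause (¬p), p = False.
From the singleton clause (t), t = True.
From the singleton clause (¬u), u = False.
That conflicts with the unit clause (u).
No assignment satisfies every clause.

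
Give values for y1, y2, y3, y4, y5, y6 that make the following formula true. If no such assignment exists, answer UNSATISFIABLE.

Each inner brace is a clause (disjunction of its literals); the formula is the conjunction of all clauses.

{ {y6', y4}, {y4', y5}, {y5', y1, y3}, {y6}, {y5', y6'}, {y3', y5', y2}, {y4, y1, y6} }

UNSATISFIABLE

The clause (y6) is unit, so y6 = 1.
The clause (y4) is unit, so y4 = 1.
The clause (y5) is unit, so y5 = 1.
That conflicts with the unit clause (y5').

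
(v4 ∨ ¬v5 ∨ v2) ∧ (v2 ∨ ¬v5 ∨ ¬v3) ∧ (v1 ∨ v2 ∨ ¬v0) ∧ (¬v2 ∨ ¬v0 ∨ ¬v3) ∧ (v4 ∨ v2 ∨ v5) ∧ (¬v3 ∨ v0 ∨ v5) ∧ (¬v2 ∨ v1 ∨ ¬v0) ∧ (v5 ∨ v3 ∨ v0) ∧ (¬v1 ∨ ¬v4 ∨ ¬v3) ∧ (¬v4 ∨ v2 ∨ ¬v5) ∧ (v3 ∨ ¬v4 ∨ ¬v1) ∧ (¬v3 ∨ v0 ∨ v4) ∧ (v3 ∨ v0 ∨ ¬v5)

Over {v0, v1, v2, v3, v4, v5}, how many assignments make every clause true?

3

There are 2^6 = 64 truth assignments over (v0, v1, v2, v3, v4, v5).
Split on v3. With v3 = True, the clauses containing v3 are satisfied and ¬v3 drops from the rest; 1 of the 2^5 = 32 assignments to the other variables satisfy what remains.
With v3 = False, by the same count on the reduced clause set, 2 assignments work.
(One model: v0=F, v1=F, v2=T, v3=T, v4=T, v5=T.)
Total: 1 + 2 = 3.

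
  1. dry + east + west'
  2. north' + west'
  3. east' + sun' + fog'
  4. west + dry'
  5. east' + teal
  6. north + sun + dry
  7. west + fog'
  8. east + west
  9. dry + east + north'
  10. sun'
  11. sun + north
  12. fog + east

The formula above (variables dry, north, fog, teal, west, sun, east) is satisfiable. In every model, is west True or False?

False

Suppose west = 1.
The clause (north') is unit, so north = 0.
The clause (sun') is unit, so sun = 0.
Now (sun) is unsatisfied and unit — conflict.
So every satisfying assignment has west = False.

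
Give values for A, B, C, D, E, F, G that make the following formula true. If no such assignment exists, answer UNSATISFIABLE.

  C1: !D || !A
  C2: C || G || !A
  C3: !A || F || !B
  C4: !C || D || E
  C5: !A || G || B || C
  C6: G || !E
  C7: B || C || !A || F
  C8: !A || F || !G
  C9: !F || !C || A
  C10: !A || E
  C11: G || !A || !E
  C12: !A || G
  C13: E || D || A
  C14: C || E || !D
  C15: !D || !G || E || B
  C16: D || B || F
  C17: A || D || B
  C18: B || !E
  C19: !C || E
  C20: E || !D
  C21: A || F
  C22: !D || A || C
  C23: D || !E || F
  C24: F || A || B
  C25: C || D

A=true, B=true, C=true, D=false, E=true, F=true, G=true

Suppose D = false.
(C) alone gives C = true.
(E) alone gives E = true.
(G) alone gives G = true.
(B) alone gives B = true.
(F) alone gives F = true.
(A) alone gives A = true.
This assignment satisfies each clause.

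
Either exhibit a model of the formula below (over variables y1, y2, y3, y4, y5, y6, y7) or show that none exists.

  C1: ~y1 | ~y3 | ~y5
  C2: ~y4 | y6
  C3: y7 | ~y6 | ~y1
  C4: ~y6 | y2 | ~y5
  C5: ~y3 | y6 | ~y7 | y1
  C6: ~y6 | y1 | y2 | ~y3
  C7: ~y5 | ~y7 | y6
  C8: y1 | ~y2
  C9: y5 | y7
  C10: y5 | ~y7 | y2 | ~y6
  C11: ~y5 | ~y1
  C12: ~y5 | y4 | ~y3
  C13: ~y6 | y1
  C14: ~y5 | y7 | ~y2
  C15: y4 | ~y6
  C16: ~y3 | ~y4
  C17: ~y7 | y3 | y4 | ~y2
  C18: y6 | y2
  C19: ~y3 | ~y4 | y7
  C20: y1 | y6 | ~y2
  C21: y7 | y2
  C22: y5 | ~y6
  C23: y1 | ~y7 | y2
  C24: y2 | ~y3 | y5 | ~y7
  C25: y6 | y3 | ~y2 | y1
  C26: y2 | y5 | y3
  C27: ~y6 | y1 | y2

y1 ↦ 1, y2 ↦ 1, y3 ↦ 1, y4 ↦ 0, y5 ↦ 0, y6 ↦ 0, y7 ↦ 1

Case y4 = 0:
The clause (~y6) is unit, so y6 = 0.
The clause (y2) is unit, so y2 = 1.
The clause (y1) is unit, so y1 = 1.
The clause (~y5) is unit, so y5 = 0.
The clause (y7) is unit, so y7 = 1.
The clause (y3) is unit, so y3 = 1.
All clauses are satisfied.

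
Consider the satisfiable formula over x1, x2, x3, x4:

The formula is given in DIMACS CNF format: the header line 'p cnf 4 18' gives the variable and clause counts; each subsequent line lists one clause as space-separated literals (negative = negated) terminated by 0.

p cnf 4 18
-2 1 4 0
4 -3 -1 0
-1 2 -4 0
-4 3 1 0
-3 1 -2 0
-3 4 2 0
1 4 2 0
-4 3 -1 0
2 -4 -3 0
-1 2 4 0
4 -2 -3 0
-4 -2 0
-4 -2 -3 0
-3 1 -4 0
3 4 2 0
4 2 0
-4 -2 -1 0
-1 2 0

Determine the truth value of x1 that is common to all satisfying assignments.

True

Suppose x1 = False.
Case x2 = False:
Unit clause (x4) forces x4 = True.
Unit clause (x3) forces x3 = True.
Now (¬x3) is unsatisfied and unit — conflict.
So x2 must be the other value — set x2 = True.
Unit clause (x4) forces x4 = True.
Now (¬x4) is unsatisfied and unit — conflict.
Either choice for x2 ends in contradiction.
So every satisfying assignment has x1 = True.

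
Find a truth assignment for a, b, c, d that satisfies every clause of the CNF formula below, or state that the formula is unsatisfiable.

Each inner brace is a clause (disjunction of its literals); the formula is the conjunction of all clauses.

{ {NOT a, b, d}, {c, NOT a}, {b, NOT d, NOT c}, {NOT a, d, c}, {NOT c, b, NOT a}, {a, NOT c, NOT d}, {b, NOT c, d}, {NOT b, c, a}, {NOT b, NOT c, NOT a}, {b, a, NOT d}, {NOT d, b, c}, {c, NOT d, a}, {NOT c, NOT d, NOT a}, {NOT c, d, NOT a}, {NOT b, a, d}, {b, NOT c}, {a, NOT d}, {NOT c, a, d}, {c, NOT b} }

Suppose c = false.
Unit clause (NOT a) forces a = false.
Unit clause (NOT b) forces b = false.
Unit clause (NOT d) forces d = false.
This assignment satisfies each clause.

a ↦ false; b ↦ false; c ↦ false; d ↦ false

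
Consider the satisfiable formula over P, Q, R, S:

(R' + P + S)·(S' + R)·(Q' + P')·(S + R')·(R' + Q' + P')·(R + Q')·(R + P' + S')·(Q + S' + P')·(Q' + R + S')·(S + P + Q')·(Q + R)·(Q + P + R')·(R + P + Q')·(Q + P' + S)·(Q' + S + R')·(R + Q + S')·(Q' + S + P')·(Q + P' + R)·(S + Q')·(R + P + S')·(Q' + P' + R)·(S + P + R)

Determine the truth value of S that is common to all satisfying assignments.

True

Suppose S = 0.
The clause (R') is unit, so R = 0.
The clause (Q') is unit, so Q = 0.
But (Q) is also a unit clause — contradiction.
So every satisfying assignment has S = True.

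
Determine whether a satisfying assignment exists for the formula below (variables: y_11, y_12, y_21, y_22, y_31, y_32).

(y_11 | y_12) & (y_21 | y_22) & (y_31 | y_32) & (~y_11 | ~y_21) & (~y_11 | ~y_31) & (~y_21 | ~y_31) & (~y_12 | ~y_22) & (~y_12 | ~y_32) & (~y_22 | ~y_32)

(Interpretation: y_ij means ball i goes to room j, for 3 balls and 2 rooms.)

No, unsatisfiable

Try y_11 = 1.
Unit clause (~y_21) forces y_21 = 0.
Unit clause (y_22) forces y_22 = 1.
Unit clause (~y_31) forces y_31 = 0.
Unit clause (y_32) forces y_32 = 1.
But (~y_32) is also a unit clause — contradiction.
Backtrack on y_11: now try y_11 = 0.
Unit clause (y_12) forces y_12 = 1.
Unit clause (~y_22) forces y_22 = 0.
Unit clause (y_21) forces y_21 = 1.
Unit clause (~y_31) forces y_31 = 0.
Unit clause (y_32) forces y_32 = 1.
But (~y_32) is also a unit clause — contradiction.
Either choice for y_11 ends in contradiction.
No assignment satisfies every clause.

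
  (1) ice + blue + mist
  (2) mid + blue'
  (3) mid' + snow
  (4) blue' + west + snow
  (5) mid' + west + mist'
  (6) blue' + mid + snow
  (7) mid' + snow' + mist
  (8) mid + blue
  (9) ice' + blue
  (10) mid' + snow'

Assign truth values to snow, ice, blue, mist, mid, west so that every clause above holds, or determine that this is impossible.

UNSATISFIABLE

Case mid = 1:
The clause (snow) is unit, so snow = 1.
That conflicts with the unit clause (snow').
So mid must be the other value — set mid = 0.
The clause (blue') is unit, so blue = 0.
That conflicts with the unit clause (blue).
Both values of mid lead to a conflict.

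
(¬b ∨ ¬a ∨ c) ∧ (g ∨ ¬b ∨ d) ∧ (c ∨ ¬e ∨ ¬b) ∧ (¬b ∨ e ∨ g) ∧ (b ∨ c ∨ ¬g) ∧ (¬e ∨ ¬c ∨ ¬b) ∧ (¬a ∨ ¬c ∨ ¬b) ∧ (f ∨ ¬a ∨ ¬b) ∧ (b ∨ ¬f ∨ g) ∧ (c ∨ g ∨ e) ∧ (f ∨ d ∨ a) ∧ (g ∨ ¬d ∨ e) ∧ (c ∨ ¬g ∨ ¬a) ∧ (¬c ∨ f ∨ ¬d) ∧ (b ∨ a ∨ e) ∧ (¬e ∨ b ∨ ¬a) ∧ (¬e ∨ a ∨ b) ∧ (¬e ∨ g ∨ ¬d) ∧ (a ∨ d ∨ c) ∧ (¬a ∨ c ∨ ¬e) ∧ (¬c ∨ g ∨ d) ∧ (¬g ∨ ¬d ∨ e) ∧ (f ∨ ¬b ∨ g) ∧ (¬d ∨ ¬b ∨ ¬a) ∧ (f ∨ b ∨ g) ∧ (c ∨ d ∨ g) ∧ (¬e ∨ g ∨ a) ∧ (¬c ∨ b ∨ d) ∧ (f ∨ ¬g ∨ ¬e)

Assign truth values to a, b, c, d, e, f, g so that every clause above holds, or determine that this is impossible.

Try b = True.
Try a = False.
Try g = True.
Try c = True.
From the singleton clause (¬e), e = False.
From the singleton clause (¬d), d = False.
From the singleton clause (f), f = True.
This assignment satisfies each clause.

a ↦ False, b ↦ True, c ↦ True, d ↦ False, e ↦ False, f ↦ True, g ↦ True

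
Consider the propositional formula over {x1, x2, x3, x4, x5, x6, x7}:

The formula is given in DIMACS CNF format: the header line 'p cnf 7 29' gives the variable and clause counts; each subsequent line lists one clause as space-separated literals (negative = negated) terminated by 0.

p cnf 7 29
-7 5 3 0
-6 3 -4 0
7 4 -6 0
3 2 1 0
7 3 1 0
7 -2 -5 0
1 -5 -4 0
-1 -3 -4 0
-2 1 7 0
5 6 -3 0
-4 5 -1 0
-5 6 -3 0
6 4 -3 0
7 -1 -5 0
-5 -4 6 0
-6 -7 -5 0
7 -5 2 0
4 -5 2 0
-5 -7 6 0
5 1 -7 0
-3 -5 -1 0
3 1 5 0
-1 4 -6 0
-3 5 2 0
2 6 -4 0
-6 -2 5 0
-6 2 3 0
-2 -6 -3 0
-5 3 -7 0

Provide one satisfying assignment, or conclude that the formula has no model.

x1 ↦ True, x2 ↦ True, x3 ↦ False, x4 ↦ False, x5 ↦ False, x6 ↦ False, x7 ↦ False

Try x7 = False.
Try x4 = False.
From the singleton clause (¬x6), x6 = False.
From the singleton clause (¬x3), x3 = False.
From the singleton clause (x1), x1 = True.
From the singleton clause (¬x5), x5 = False.
No clause remains; x2 is free.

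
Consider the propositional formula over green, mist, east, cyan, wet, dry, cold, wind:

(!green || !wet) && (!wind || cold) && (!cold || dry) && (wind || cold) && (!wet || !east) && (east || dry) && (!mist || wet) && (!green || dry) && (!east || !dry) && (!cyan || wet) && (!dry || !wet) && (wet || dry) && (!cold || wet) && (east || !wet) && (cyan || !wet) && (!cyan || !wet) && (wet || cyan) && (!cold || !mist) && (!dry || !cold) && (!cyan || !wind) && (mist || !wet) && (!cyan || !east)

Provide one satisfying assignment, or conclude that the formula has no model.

UNSATISFIABLE

Suppose green = false.
Suppose wind = false.
From the singleton clause (cold), cold = true.
From the singleton clause (dry), dry = true.
That conflicts with the unit clause (!dry).
Backtrack on wind: now try wind = true.
From the singleton clause (cold), cold = true.
From the singleton clause (dry), dry = true.
That conflicts with the unit clause (!dry).
Either choice for wind ends in contradiction.
Backtrack on green: now try green = true.
From the singleton clause (!wet), wet = false.
From the singleton clause (!mist), mist = false.
From the singleton clause (dry), dry = true.
From the singleton clause (!east), east = false.
From the singleton clause (!cyan), cyan = false.
That conflicts with the unit clause (cyan).
Either choice for green ends in contradiction.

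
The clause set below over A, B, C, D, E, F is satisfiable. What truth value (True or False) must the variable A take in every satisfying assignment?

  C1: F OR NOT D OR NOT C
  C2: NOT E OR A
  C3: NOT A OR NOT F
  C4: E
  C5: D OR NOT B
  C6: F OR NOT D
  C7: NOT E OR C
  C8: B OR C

True

Suppose A = false.
Unit clause (NOT E) forces E = false.
That conflicts with the unit clause (E).
So every satisfying assignment has A = True.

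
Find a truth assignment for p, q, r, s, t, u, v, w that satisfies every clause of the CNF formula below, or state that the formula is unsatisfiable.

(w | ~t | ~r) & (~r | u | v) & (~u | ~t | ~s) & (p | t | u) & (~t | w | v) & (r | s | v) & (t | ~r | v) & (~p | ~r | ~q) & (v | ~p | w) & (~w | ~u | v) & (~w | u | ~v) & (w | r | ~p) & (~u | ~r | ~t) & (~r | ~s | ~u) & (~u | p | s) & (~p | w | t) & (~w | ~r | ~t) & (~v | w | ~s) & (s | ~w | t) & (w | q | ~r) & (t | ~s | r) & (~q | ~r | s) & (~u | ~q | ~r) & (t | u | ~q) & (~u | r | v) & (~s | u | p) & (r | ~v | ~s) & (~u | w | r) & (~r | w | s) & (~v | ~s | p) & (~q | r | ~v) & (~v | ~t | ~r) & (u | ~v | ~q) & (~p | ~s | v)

p=1, q=0, r=0, s=0, t=1, u=1, v=1, w=1

Try w = 1.
Try u = 1.
Unit clause (v) forces v = 1.
Try t = 1.
Unit clause (~s) forces s = 0.
Unit clause (~r) forces r = 0.
Unit clause (p) forces p = 1.
Unit clause (~q) forces q = 0.
Every clause now holds.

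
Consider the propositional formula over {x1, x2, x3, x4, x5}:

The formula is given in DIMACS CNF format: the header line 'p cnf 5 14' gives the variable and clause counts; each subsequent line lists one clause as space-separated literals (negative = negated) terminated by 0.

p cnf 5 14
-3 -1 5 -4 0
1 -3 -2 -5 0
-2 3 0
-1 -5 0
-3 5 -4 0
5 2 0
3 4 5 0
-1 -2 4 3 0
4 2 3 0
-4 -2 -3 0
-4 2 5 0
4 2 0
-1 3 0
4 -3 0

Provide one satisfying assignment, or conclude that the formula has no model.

x1: False,  x2: False,  x3: True,  x4: True,  x5: True

Try x2 = False.
The clause (x5) is unit, so x5 = True.
The clause (¬x1) is unit, so x1 = False.
The clause (x4) is unit, so x4 = True.
No clause remains; x3 is free.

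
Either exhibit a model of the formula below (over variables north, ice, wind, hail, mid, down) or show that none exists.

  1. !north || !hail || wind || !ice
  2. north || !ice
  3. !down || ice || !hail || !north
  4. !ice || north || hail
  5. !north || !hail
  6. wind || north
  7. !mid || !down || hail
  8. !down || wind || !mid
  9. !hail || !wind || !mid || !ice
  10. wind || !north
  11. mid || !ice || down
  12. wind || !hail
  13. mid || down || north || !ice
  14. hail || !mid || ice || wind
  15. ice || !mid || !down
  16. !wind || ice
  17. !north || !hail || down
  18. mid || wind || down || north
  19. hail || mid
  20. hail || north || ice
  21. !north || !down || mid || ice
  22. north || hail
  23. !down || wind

north: true; ice: true; wind: true; hail: false; mid: true; down: false

Try north = true.
From the singleton clause (!hail), hail = false.
From the singleton clause (wind), wind = true.
From the singleton clause (ice), ice = true.
From the singleton clause (mid), mid = true.
From the singleton clause (!down), down = false.
Every clause now holds.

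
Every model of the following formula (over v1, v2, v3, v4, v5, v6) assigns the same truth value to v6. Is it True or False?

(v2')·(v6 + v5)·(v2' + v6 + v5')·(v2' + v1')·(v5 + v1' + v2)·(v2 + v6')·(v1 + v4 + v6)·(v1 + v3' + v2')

Suppose v6 = 1.
From the singleton clause (v2'), v2 = 0.
Now (v2) is unsatisfied and unit — conflict.
So every satisfying assignment has v6 = False.

False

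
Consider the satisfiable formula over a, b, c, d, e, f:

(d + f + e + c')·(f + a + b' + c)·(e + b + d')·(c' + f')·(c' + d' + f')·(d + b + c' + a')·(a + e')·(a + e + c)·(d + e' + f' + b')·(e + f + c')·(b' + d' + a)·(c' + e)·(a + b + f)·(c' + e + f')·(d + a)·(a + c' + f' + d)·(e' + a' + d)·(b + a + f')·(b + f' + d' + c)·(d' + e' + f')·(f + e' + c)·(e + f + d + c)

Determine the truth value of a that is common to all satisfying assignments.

Suppose a = 0.
The clause (e') is unit, so e = 0.
The clause (c) is unit, so c = 1.
Now (c') is unsatisfied and unit — conflict.
So every satisfying assignment has a = True.

True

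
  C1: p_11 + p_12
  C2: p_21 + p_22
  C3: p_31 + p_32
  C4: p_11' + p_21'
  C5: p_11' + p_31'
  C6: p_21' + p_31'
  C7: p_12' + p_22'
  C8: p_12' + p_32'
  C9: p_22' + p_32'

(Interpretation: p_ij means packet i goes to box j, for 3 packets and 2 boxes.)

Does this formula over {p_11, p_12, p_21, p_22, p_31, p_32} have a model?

Suppose p_11 = 1.
Unit clause (p_21') forces p_21 = 0.
Unit clause (p_22) forces p_22 = 1.
Unit clause (p_31') forces p_31 = 0.
Unit clause (p_32) forces p_32 = 1.
Now (p_32') is unsatisfied and unit — conflict.
So p_11 must be the other value — set p_11 = 0.
Unit clause (p_12) forces p_12 = 1.
Unit clause (p_22') forces p_22 = 0.
Unit clause (p_21) forces p_21 = 1.
Unit clause (p_31') forces p_31 = 0.
Unit clause (p_32) forces p_32 = 1.
Now (p_32') is unsatisfied and unit — conflict.
Either choice for p_11 ends in contradiction.
No assignment satisfies every clause.

No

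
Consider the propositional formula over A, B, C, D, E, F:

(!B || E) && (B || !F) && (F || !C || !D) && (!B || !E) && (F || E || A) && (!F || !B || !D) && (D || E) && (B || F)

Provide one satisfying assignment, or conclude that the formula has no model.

Case B = false:
Unit clause (!F) forces F = false.
That conflicts with the unit clause (F).
Undo B and try B = true.
Unit clause (E) forces E = true.
That conflicts with the unit clause (!E).
Neither B = true nor B = false works.

UNSATISFIABLE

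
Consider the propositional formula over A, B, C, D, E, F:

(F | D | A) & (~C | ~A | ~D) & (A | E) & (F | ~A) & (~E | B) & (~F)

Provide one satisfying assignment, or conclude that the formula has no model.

Unit clause (~F) forces F = 0.
Unit clause (~A) forces A = 0.
Unit clause (D) forces D = 1.
Unit clause (E) forces E = 1.
Unit clause (B) forces B = 1.
No clause remains; C is free.

A=0,  B=1,  C=0,  D=1,  E=1,  F=0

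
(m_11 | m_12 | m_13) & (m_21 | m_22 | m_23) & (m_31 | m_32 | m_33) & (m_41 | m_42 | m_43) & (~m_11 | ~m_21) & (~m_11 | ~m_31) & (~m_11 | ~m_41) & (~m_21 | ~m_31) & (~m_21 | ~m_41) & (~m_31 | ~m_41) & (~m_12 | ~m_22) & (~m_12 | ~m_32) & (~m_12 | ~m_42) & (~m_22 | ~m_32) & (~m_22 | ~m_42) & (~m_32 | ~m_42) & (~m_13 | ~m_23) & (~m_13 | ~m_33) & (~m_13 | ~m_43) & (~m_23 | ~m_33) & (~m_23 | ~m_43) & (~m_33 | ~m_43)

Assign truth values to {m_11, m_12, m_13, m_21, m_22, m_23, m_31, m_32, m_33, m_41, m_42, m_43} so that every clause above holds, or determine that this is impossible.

Try m_11 = 0.
Try m_12 = 1.
(~m_22) alone gives m_22 = 0.
(~m_32) alone gives m_32 = 0.
(~m_42) alone gives m_42 = 0.
Try m_21 = 1.
(~m_31) alone gives m_31 = 0.
(m_33) alone gives m_33 = 1.
(~m_41) alone gives m_41 = 0.
(m_43) alone gives m_43 = 1.
But (~m_43) is also a unit clause — contradiction.
Backtrack on m_21: now try m_21 = 0.
(m_23) alone gives m_23 = 1.
(~m_13) alone gives m_13 = 0.
(~m_33) alone gives m_33 = 0.
(m_31) alone gives m_31 = 1.
(~m_41) alone gives m_41 = 0.
(m_43) alone gives m_43 = 1.
But (~m_43) is also a unit clause — contradiction.
Both values of m_21 lead to a conflict.
Backtrack on m_12: now try m_12 = 0.
(m_13) alone gives m_13 = 1.
(~m_23) alone gives m_23 = 0.
(~m_33) alone gives m_33 = 0.
(~m_43) alone gives m_43 = 0.
Try m_21 = 1.
(~m_31) alone gives m_31 = 0.
(m_32) alone gives m_32 = 1.
(~m_41) alone gives m_41 = 0.
(m_42) alone gives m_42 = 1.
But (~m_42) is also a unit clause — contradiction.
Backtrack on m_21: now try m_21 = 0.
(m_22) alone gives m_22 = 1.
(~m_32) alone gives m_32 = 0.
(m_31) alone gives m_31 = 1.
(~m_41) alone gives m_41 = 0.
(m_42) alone gives m_42 = 1.
But (~m_42) is also a unit clause — contradiction.
Both values of m_21 lead to a conflict.
Both values of m_12 lead to a conflict.
Backtrack on m_11: now try m_11 = 1.
(~m_21) alone gives m_21 = 0.
(~m_31) alone gives m_31 = 0.
(~m_41) alone gives m_41 = 0.
Try m_22 = 1.
(~m_12) alone gives m_12 = 0.
(~m_32) alone gives m_32 = 0.
(m_33) alone gives m_33 = 1.
(~m_42) alone gives m_42 = 0.
(m_43) alone gives m_43 = 1.
But (~m_43) is also a unit clause — contradiction.
Backtrack on m_22: now try m_22 = 0.
(m_23) alone gives m_23 = 1.
(~m_13) alone gives m_13 = 0.
(~m_33) alone gives m_33 = 0.
(m_32) alone gives m_32 = 1.
(~m_12) alone gives m_12 = 0.
(~m_42) alone gives m_42 = 0.
(m_43) alone gives m_43 = 1.
But (~m_43) is also a unit clause — contradiction.
Both values of m_22 lead to a conflict.
Both values of m_11 lead to a conflict.

UNSATISFIABLE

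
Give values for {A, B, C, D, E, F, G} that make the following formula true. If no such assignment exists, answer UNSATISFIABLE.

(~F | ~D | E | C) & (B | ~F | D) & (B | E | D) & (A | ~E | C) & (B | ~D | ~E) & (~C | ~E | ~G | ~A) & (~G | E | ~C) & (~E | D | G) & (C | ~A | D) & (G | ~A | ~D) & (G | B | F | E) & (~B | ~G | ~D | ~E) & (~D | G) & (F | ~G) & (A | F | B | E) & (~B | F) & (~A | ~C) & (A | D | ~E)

A=0; B=1; C=0; D=0; E=0; F=1; G=1

Branch on D: set D = 0.
Branch on B: set B = 1.
Unit clause (F) forces F = 1.
Branch on E: set E = 0.
Branch on G: set G = 1.
Unit clause (~C) forces C = 0.
Unit clause (~A) forces A = 0.
This assignment satisfies each clause.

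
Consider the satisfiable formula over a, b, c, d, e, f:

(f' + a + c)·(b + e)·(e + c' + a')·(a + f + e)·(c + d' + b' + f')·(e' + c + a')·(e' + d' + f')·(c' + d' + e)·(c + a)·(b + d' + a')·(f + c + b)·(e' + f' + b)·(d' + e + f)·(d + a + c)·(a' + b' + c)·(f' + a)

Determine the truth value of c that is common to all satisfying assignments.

Suppose c = 0.
(a) alone gives a = 1.
(e') alone gives e = 0.
(b) alone gives b = 1.
That conflicts with the unit clause (b').
So every satisfying assignment has c = True.

True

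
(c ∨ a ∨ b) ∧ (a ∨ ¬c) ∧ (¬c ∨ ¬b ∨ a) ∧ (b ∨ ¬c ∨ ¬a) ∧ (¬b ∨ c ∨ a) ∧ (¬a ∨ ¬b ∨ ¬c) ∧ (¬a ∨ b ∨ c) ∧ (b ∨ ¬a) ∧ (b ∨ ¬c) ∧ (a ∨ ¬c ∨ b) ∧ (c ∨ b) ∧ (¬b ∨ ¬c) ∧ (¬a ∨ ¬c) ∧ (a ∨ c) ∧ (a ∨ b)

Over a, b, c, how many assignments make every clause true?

1

There are 2^3 = 8 truth assignments over (a, b, c).
Split on b. With b = True, the clauses containing b are satisfied and ¬b drops from the rest; 1 of the 2^2 = 4 assignments to the other variables satisfy what remains.
With b = False, by the same count on the reduced clause set, 0 assignments work.
Total: 1 + 0 = 1.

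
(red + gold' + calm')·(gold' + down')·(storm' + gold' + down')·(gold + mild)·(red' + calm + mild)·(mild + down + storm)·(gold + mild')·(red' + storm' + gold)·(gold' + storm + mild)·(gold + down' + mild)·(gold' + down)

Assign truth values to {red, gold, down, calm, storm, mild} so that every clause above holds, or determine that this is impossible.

UNSATISFIABLE

Case gold = 0:
From the singleton clause (mild), mild = 1.
That conflicts with the unit clause (mild').
So gold must be the other value — set gold = 1.
From the singleton clause (down'), down = 0.
That conflicts with the unit clause (down).
Either choice for gold ends in contradiction.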